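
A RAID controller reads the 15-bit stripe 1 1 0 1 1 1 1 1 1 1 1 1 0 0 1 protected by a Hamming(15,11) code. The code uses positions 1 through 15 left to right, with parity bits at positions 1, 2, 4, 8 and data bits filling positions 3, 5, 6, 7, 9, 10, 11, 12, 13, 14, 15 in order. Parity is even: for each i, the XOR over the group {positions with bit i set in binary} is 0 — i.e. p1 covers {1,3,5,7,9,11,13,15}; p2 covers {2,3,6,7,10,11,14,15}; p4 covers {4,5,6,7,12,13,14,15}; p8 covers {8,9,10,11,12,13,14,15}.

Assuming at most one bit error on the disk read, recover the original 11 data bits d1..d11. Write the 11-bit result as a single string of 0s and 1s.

01111111001

s1 (pos 1,3,5,7,9,11,13,15): 1⊕0⊕1⊕1⊕1⊕1⊕0⊕1 = 0
s2 (pos 2,3,6,7,10,11,14,15): 1⊕0⊕1⊕1⊕1⊕1⊕0⊕1 = 0
s4 (pos 4,5,6,7,12,13,14,15): 1⊕1⊕1⊕1⊕1⊕0⊕0⊕1 = 0
s8 (pos 8,9,10,11,12,13,14,15): 1⊕1⊕1⊕1⊕1⊕0⊕0⊕1 = 0
Syndrome s8…s1 = 0000 → no error.
Read data bits from positions 3,5,6,7,9,10,11,12,13,14,15: 01111111001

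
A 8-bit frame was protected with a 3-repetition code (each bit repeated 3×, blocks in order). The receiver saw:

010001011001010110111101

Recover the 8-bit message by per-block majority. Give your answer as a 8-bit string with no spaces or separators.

00100111

Block 1 (010): 1 one → 0
Block 2 (001): 1 one → 0
Block 3 (011): 2 ones → 1
Block 4 (001): 1 one → 0
Block 5 (010): 1 one → 0
Block 6 (110): 2 ones → 1
Block 7 (111): 3 ones → 1
Block 8 (101): 2 ones → 1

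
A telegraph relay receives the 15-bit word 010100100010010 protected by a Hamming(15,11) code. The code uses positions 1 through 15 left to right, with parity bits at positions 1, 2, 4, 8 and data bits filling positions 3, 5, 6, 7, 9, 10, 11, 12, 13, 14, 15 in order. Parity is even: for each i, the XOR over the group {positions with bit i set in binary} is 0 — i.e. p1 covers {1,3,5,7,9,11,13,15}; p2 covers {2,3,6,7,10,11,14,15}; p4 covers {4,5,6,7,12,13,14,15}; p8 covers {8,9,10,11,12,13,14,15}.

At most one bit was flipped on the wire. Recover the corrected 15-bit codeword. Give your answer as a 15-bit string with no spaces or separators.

s1 (pos 1,3,5,7,9,11,13,15): 0⊕0⊕0⊕1⊕0⊕1⊕0⊕0 = 0
s2 (pos 2,3,6,7,10,11,14,15): 1⊕0⊕0⊕1⊕0⊕1⊕1⊕0 = 0
s4 (pos 4,5,6,7,12,13,14,15): 1⊕0⊕0⊕1⊕0⊕0⊕1⊕0 = 1
s8 (pos 8,9,10,11,12,13,14,15): 0⊕0⊕0⊕1⊕0⊕0⊕1⊕0 = 0
Syndrome s8…s1 = 0100 → error at position 4.
Flip position 4: 010100100010010 → 010000100010010

010000100010010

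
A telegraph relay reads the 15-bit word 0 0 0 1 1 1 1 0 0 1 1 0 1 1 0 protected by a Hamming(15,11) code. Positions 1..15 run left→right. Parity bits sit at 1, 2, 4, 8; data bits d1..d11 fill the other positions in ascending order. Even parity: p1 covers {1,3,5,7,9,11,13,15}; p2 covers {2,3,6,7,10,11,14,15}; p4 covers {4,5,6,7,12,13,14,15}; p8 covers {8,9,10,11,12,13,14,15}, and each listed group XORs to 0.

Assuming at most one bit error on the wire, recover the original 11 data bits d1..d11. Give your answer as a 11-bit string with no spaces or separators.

s1 (pos 1,3,5,7,9,11,13,15): 0⊕0⊕1⊕1⊕0⊕1⊕1⊕0 = 0
s2 (pos 2,3,6,7,10,11,14,15): 0⊕0⊕1⊕1⊕1⊕1⊕1⊕0 = 1
s4 (pos 4,5,6,7,12,13,14,15): 1⊕1⊕1⊕1⊕0⊕1⊕1⊕0 = 0
s8 (pos 8,9,10,11,12,13,14,15): 0⊕0⊕1⊕1⊕0⊕1⊕1⊕0 = 0
Syndrome s8…s1 = 0010 → error at position 2.
Flip position 2: 000111100110110 → 010111100110110
Read data bits from positions 3,5,6,7,9,10,11,12,13,14,15: 01110110110

01110110110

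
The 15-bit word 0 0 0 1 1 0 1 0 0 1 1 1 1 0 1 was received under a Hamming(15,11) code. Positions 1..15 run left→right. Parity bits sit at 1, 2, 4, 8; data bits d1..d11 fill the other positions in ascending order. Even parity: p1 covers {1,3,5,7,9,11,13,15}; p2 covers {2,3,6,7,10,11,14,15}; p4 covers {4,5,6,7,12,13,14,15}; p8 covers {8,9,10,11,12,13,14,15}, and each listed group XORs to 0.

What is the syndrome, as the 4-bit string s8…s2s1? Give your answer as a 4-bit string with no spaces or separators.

1001

s1 (pos 1,3,5,7,9,11,13,15): 0⊕0⊕1⊕1⊕0⊕1⊕1⊕1 = 1
s2 (pos 2,3,6,7,10,11,14,15): 0⊕0⊕0⊕1⊕1⊕1⊕0⊕1 = 0
s4 (pos 4,5,6,7,12,13,14,15): 1⊕1⊕0⊕1⊕1⊕1⊕0⊕1 = 0
s8 (pos 8,9,10,11,12,13,14,15): 0⊕0⊕1⊕1⊕1⊕1⊕0⊕1 = 1
Syndrome s8…s1 = 1001 → error at position 9.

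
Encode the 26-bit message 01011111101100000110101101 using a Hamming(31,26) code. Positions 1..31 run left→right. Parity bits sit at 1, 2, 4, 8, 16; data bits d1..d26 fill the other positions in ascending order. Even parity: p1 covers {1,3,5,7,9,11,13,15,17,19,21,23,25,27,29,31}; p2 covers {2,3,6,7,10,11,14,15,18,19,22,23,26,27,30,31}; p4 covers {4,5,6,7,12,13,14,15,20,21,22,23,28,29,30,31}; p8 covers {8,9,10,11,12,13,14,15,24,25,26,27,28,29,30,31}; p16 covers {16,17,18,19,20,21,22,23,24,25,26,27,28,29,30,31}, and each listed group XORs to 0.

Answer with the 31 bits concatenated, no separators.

Place data at non-parity positions: p1 p2 0 p4 1 0 1 p8 1 1 1 1 1 0 1 p16 1 0 0 0 0 0 1 1 0 1 0 1 1 0 1
p1 (pos 1,3,5,7,9,11,13,15,17,19,21,23,25,27,29,31): XOR of data positions = 0⊕1⊕1⊕1⊕1⊕1⊕1⊕1⊕0⊕0⊕1⊕0⊕0⊕1⊕1 = 0
p2 (pos 2,3,6,7,10,11,14,15,18,19,22,23,26,27,30,31): XOR of data positions = 0⊕0⊕1⊕1⊕1⊕0⊕1⊕0⊕0⊕0⊕1⊕1⊕0⊕0⊕1 = 1
p4 (pos 4,5,6,7,12,13,14,15,20,21,22,23,28,29,30,31): XOR of data positions = 1⊕0⊕1⊕1⊕1⊕0⊕1⊕0⊕0⊕0⊕1⊕1⊕1⊕0⊕1 = 1
p8 (pos 8,9,10,11,12,13,14,15,24,25,26,27,28,29,30,31): XOR of data positions = 1⊕1⊕1⊕1⊕1⊕0⊕1⊕1⊕0⊕1⊕0⊕1⊕1⊕0⊕1 = 1
p16 (pos 16,17,18,19,20,21,22,23,24,25,26,27,28,29,30,31): XOR of data positions = 1⊕0⊕0⊕0⊕0⊕0⊕1⊕1⊕0⊕1⊕0⊕1⊕1⊕0⊕1 = 1
Codeword: 0101101111111011100000110101101

0101101111111011100000110101101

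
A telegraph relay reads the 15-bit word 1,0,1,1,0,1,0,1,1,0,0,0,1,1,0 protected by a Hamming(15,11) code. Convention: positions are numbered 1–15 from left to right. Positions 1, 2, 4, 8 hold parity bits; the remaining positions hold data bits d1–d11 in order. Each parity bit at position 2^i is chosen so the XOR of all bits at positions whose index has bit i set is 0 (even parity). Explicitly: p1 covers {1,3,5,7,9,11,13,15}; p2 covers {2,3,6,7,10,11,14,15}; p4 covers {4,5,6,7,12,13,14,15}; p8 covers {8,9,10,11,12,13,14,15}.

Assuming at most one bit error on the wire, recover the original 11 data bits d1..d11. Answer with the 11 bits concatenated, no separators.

s1 (pos 1,3,5,7,9,11,13,15): 1⊕1⊕0⊕0⊕1⊕0⊕1⊕0 = 0
s2 (pos 2,3,6,7,10,11,14,15): 0⊕1⊕1⊕0⊕0⊕0⊕1⊕0 = 1
s4 (pos 4,5,6,7,12,13,14,15): 1⊕0⊕1⊕0⊕0⊕1⊕1⊕0 = 0
s8 (pos 8,9,10,11,12,13,14,15): 1⊕1⊕0⊕0⊕0⊕1⊕1⊕0 = 0
Syndrome s8…s1 = 0010 → error at position 2.
Flip position 2: 101101011000110 → 111101011000110
Read data bits from positions 3,5,6,7,9,10,11,12,13,14,15: 10101000110

10101000110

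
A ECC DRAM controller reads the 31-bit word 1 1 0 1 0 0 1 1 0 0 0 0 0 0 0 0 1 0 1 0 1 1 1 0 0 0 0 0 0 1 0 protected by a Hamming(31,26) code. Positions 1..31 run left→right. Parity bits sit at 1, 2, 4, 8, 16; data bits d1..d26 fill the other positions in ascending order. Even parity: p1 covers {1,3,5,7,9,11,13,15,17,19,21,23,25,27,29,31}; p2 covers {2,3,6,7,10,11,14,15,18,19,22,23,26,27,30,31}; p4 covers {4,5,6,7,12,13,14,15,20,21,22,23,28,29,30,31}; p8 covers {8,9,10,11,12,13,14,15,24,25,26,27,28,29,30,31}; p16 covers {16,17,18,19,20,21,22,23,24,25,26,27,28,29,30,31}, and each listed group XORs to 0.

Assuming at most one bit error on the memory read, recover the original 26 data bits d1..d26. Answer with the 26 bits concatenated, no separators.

00010000000101011100000010

s1 (pos 1,3,5,7,9,11,13,15,17,19,21,23,25,27,29,31): 1⊕0⊕0⊕1⊕0⊕0⊕0⊕0⊕1⊕1⊕1⊕1⊕0⊕0⊕0⊕0 = 0
s2 (pos 2,3,6,7,10,11,14,15,18,19,22,23,26,27,30,31): 1⊕0⊕0⊕1⊕0⊕0⊕0⊕0⊕0⊕1⊕1⊕1⊕0⊕0⊕1⊕0 = 0
s4 (pos 4,5,6,7,12,13,14,15,20,21,22,23,28,29,30,31): 1⊕0⊕0⊕1⊕0⊕0⊕0⊕0⊕0⊕1⊕1⊕1⊕0⊕0⊕1⊕0 = 0
s8 (pos 8,9,10,11,12,13,14,15,24,25,26,27,28,29,30,31): 1⊕0⊕0⊕0⊕0⊕0⊕0⊕0⊕0⊕0⊕0⊕0⊕0⊕0⊕1⊕0 = 0
s16 (pos 16,17,18,19,20,21,22,23,24,25,26,27,28,29,30,31): 0⊕1⊕0⊕1⊕0⊕1⊕1⊕1⊕0⊕0⊕0⊕0⊕0⊕0⊕1⊕0 = 0
Syndrome s16…s1 = 00000 → no error.
Read data bits from positions 3,5,6,7,9,10,11,12,13,14,15,17,18,19,20,21,22,23,24,25,26,27,28,29,30,31: 00010000000101011100000010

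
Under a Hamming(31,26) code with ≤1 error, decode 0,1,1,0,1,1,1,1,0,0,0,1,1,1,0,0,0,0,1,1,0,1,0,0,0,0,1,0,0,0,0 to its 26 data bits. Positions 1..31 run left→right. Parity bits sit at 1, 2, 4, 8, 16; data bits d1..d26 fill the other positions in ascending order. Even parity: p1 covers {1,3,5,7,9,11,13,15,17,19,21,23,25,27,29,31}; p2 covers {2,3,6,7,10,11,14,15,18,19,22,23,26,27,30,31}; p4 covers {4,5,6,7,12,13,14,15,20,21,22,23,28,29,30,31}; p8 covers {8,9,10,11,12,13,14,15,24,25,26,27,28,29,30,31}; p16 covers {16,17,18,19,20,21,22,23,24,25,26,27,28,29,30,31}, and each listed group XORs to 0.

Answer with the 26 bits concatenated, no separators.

s1 (pos 1,3,5,7,9,11,13,15,17,19,21,23,25,27,29,31): 0⊕1⊕1⊕1⊕0⊕0⊕1⊕0⊕0⊕1⊕0⊕0⊕0⊕1⊕0⊕0 = 0
s2 (pos 2,3,6,7,10,11,14,15,18,19,22,23,26,27,30,31): 1⊕1⊕1⊕1⊕0⊕0⊕1⊕0⊕0⊕1⊕1⊕0⊕0⊕1⊕0⊕0 = 0
s4 (pos 4,5,6,7,12,13,14,15,20,21,22,23,28,29,30,31): 0⊕1⊕1⊕1⊕1⊕1⊕1⊕0⊕1⊕0⊕1⊕0⊕0⊕0⊕0⊕0 = 0
s8 (pos 8,9,10,11,12,13,14,15,24,25,26,27,28,29,30,31): 1⊕0⊕0⊕0⊕1⊕1⊕1⊕0⊕0⊕0⊕0⊕1⊕0⊕0⊕0⊕0 = 1
s16 (pos 16,17,18,19,20,21,22,23,24,25,26,27,28,29,30,31): 0⊕0⊕0⊕1⊕1⊕0⊕1⊕0⊕0⊕0⊕0⊕1⊕0⊕0⊕0⊕0 = 0
Syndrome s16…s1 = 01000 → error at position 8.
Flip position 8: 0110111100011100001101000010000 → 0110111000011100001101000010000
Read data bits from positions 3,5,6,7,9,10,11,12,13,14,15,17,18,19,20,21,22,23,24,25,26,27,28,29,30,31: 11110001110001101000010000

11110001110001101000010000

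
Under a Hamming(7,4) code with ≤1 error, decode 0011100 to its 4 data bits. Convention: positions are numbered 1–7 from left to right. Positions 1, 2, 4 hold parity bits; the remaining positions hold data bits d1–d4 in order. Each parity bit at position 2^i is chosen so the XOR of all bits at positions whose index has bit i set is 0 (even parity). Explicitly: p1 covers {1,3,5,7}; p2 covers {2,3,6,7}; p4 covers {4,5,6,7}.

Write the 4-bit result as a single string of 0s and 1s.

s1 (pos 1,3,5,7): 0⊕1⊕1⊕0 = 0
s2 (pos 2,3,6,7): 0⊕1⊕0⊕0 = 1
s4 (pos 4,5,6,7): 1⊕1⊕0⊕0 = 0
Syndrome s4…s1 = 010 → error at position 2.
Flip position 2: 0011100 → 0111100
Read data bits from positions 3,5,6,7: 1100

1100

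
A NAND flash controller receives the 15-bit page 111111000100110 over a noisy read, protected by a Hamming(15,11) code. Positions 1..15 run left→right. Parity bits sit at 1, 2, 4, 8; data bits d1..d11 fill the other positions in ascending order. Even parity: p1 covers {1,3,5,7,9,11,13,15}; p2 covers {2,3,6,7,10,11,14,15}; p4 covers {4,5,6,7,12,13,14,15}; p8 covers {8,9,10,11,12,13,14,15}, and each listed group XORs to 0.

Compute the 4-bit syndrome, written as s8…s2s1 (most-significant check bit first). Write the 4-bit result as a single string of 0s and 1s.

1110

s1 (pos 1,3,5,7,9,11,13,15): 1⊕1⊕1⊕0⊕0⊕0⊕1⊕0 = 0
s2 (pos 2,3,6,7,10,11,14,15): 1⊕1⊕1⊕0⊕1⊕0⊕1⊕0 = 1
s4 (pos 4,5,6,7,12,13,14,15): 1⊕1⊕1⊕0⊕0⊕1⊕1⊕0 = 1
s8 (pos 8,9,10,11,12,13,14,15): 0⊕0⊕1⊕0⊕0⊕1⊕1⊕0 = 1
Syndrome s8…s1 = 1110 → error at position 14.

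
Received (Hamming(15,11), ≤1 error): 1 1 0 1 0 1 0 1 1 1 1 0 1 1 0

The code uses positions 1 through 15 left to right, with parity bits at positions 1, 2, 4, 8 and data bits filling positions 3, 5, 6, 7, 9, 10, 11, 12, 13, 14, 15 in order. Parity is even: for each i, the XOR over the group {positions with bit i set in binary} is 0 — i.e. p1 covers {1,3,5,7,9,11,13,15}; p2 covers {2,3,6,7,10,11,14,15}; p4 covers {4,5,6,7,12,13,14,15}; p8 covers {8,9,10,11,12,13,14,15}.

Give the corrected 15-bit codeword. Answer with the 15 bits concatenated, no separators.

100101011110110

s1 (pos 1,3,5,7,9,11,13,15): 1⊕0⊕0⊕0⊕1⊕1⊕1⊕0 = 0
s2 (pos 2,3,6,7,10,11,14,15): 1⊕0⊕1⊕0⊕1⊕1⊕1⊕0 = 1
s4 (pos 4,5,6,7,12,13,14,15): 1⊕0⊕1⊕0⊕0⊕1⊕1⊕0 = 0
s8 (pos 8,9,10,11,12,13,14,15): 1⊕1⊕1⊕1⊕0⊕1⊕1⊕0 = 0
Syndrome s8…s1 = 0010 → error at position 2.
Flip position 2: 110101011110110 → 100101011110110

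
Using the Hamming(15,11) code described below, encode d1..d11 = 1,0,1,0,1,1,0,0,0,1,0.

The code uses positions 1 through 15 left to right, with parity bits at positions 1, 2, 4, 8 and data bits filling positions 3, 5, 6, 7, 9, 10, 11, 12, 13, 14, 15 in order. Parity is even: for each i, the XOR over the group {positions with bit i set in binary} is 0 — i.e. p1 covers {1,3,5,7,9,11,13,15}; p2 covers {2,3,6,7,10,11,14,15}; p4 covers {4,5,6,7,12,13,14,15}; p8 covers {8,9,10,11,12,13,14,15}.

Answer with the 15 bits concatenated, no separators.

Place data at non-parity positions: p1 p2 1 p4 0 1 0 p8 1 1 0 0 0 1 0
p1 (pos 1,3,5,7,9,11,13,15): XOR of data positions = 1⊕0⊕0⊕1⊕0⊕0⊕0 = 0
p2 (pos 2,3,6,7,10,11,14,15): XOR of data positions = 1⊕1⊕0⊕1⊕0⊕1⊕0 = 0
p4 (pos 4,5,6,7,12,13,14,15): XOR of data positions = 0⊕1⊕0⊕0⊕0⊕1⊕0 = 0
p8 (pos 8,9,10,11,12,13,14,15): XOR of data positions = 1⊕1⊕0⊕0⊕0⊕1⊕0 = 1
Codeword: 001001011100010

001001011100010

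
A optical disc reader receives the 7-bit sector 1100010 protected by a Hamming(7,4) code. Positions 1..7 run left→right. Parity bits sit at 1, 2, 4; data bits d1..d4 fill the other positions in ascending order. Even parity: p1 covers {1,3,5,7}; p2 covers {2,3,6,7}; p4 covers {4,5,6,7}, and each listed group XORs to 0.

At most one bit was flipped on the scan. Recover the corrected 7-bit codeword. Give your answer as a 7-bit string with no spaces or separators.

1100110

s1 (pos 1,3,5,7): 1⊕0⊕0⊕0 = 1
s2 (pos 2,3,6,7): 1⊕0⊕1⊕0 = 0
s4 (pos 4,5,6,7): 0⊕0⊕1⊕0 = 1
Syndrome s4…s1 = 101 → error at position 5.
Flip position 5: 1100010 → 1100110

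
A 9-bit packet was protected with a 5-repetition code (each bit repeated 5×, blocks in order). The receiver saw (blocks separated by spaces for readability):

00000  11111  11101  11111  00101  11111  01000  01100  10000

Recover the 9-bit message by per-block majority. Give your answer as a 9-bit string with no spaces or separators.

011101000

Block 1 (00000): 0 ones → 0
Block 2 (11111): 5 ones → 1
Block 3 (11101): 4 ones → 1
Block 4 (11111): 5 ones → 1
Block 5 (00101): 2 ones → 0
Block 6 (11111): 5 ones → 1
Block 7 (01000): 1 one → 0
Block 8 (01100): 2 ones → 0
Block 9 (10000): 1 one → 0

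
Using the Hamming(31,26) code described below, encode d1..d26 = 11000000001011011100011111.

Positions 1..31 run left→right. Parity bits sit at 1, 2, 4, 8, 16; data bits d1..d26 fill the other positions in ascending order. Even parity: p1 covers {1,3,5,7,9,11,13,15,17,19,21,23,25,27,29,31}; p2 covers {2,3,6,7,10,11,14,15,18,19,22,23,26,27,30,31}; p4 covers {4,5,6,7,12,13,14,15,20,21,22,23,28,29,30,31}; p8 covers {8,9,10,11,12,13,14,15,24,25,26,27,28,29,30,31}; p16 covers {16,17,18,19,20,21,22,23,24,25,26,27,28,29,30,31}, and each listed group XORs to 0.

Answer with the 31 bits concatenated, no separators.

Place data at non-parity positions: p1 p2 1 p4 1 0 0 p8 0 0 0 0 0 0 1 p16 0 1 1 0 1 1 1 0 0 0 1 1 1 1 1
p1 (pos 1,3,5,7,9,11,13,15,17,19,21,23,25,27,29,31): XOR of data positions = 1⊕1⊕0⊕0⊕0⊕0⊕1⊕0⊕1⊕1⊕1⊕0⊕1⊕1⊕1 = 1
p2 (pos 2,3,6,7,10,11,14,15,18,19,22,23,26,27,30,31): XOR of data positions = 1⊕0⊕0⊕0⊕0⊕0⊕1⊕1⊕1⊕1⊕1⊕0⊕1⊕1⊕1 = 1
p4 (pos 4,5,6,7,12,13,14,15,20,21,22,23,28,29,30,31): XOR of data positions = 1⊕0⊕0⊕0⊕0⊕0⊕1⊕0⊕1⊕1⊕1⊕1⊕1⊕1⊕1 = 1
p8 (pos 8,9,10,11,12,13,14,15,24,25,26,27,28,29,30,31): XOR of data positions = 0⊕0⊕0⊕0⊕0⊕0⊕1⊕0⊕0⊕0⊕1⊕1⊕1⊕1⊕1 = 0
p16 (pos 16,17,18,19,20,21,22,23,24,25,26,27,28,29,30,31): XOR of data positions = 0⊕1⊕1⊕0⊕1⊕1⊕1⊕0⊕0⊕0⊕1⊕1⊕1⊕1⊕1 = 0
Codeword: 1111100000000010011011100011111

1111100000000010011011100011111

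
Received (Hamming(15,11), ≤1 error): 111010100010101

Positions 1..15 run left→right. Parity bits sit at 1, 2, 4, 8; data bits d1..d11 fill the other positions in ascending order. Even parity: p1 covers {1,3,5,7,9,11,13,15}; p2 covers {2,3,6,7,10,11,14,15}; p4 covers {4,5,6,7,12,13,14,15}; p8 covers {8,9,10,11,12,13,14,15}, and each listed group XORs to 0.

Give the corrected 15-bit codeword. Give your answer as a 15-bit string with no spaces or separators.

111010100000101

s1 (pos 1,3,5,7,9,11,13,15): 1⊕1⊕1⊕1⊕0⊕1⊕1⊕1 = 1
s2 (pos 2,3,6,7,10,11,14,15): 1⊕1⊕0⊕1⊕0⊕1⊕0⊕1 = 1
s4 (pos 4,5,6,7,12,13,14,15): 0⊕1⊕0⊕1⊕0⊕1⊕0⊕1 = 0
s8 (pos 8,9,10,11,12,13,14,15): 0⊕0⊕0⊕1⊕0⊕1⊕0⊕1 = 1
Syndrome s8…s1 = 1011 → error at position 11.
Flip position 11: 111010100010101 → 111010100000101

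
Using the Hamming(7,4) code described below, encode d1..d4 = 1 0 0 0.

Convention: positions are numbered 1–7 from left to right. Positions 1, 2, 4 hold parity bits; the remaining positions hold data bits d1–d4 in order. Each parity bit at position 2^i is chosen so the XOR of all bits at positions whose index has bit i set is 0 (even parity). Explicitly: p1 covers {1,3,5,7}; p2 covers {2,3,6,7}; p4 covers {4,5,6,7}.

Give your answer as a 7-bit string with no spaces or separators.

Place data at non-parity positions: p1 p2 1 p4 0 0 0
p1 (pos 1,3,5,7): XOR of data positions = 1⊕0⊕0 = 1
p2 (pos 2,3,6,7): XOR of data positions = 1⊕0⊕0 = 1
p4 (pos 4,5,6,7): XOR of data positions = 0⊕0⊕0 = 0
Codeword: 1110000

1110000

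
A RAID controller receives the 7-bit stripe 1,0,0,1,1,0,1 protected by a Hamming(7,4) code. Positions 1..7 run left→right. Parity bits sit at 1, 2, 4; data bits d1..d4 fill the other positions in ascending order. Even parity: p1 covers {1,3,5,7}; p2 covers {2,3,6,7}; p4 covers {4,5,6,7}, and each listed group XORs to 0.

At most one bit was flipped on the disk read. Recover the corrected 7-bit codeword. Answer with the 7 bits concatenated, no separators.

s1 (pos 1,3,5,7): 1⊕0⊕1⊕1 = 1
s2 (pos 2,3,6,7): 0⊕0⊕0⊕1 = 1
s4 (pos 4,5,6,7): 1⊕1⊕0⊕1 = 1
Syndrome s4…s1 = 111 → error at position 7.
Flip position 7: 1001101 → 1001100

1001100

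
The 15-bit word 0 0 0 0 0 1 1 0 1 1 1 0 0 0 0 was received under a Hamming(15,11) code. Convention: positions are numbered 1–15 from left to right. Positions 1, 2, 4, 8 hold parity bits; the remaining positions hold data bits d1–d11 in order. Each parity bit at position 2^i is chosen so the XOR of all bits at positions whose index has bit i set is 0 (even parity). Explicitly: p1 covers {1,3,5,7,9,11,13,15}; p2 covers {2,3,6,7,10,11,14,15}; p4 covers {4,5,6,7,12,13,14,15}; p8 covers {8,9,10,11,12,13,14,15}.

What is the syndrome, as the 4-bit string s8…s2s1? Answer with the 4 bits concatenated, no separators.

1001

s1 (pos 1,3,5,7,9,11,13,15): 0⊕0⊕0⊕1⊕1⊕1⊕0⊕0 = 1
s2 (pos 2,3,6,7,10,11,14,15): 0⊕0⊕1⊕1⊕1⊕1⊕0⊕0 = 0
s4 (pos 4,5,6,7,12,13,14,15): 0⊕0⊕1⊕1⊕0⊕0⊕0⊕0 = 0
s8 (pos 8,9,10,11,12,13,14,15): 0⊕1⊕1⊕1⊕0⊕0⊕0⊕0 = 1
Syndrome s8…s1 = 1001 → error at position 9.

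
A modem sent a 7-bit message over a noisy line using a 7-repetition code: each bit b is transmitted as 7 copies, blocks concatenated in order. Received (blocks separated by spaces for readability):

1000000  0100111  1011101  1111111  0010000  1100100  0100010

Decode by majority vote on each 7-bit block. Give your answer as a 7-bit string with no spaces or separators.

Block 1 (1000000): 1 one → 0
Block 2 (0100111): 4 ones → 1
Block 3 (1011101): 5 ones → 1
Block 4 (1111111): 7 ones → 1
Block 5 (0010000): 1 one → 0
Block 6 (1100100): 3 ones → 0
Block 7 (0100010): 2 ones → 0

0111000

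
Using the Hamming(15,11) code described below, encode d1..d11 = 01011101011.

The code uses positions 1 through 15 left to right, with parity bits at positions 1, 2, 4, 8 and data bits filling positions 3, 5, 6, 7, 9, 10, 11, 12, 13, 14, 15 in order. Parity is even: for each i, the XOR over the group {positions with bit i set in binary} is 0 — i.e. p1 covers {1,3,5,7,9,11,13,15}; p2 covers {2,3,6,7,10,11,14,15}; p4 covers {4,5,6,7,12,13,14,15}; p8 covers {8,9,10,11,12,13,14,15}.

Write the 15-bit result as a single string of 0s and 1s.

Place data at non-parity positions: p1 p2 0 p4 1 0 1 p8 1 1 0 1 0 1 1
p1 (pos 1,3,5,7,9,11,13,15): XOR of data positions = 0⊕1⊕1⊕1⊕0⊕0⊕1 = 0
p2 (pos 2,3,6,7,10,11,14,15): XOR of data positions = 0⊕0⊕1⊕1⊕0⊕1⊕1 = 0
p4 (pos 4,5,6,7,12,13,14,15): XOR of data positions = 1⊕0⊕1⊕1⊕0⊕1⊕1 = 1
p8 (pos 8,9,10,11,12,13,14,15): XOR of data positions = 1⊕1⊕0⊕1⊕0⊕1⊕1 = 1
Codeword: 000110111101011

000110111101011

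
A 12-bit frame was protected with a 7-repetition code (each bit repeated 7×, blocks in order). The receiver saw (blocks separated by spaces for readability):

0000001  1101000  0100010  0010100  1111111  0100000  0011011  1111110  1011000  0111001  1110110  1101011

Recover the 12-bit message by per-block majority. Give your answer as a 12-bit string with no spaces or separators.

Block 1 (0000001): 1 one → 0
Block 2 (1101000): 3 ones → 0
Block 3 (0100010): 2 ones → 0
Block 4 (0010100): 2 ones → 0
Block 5 (1111111): 7 ones → 1
Block 6 (0100000): 1 one → 0
Block 7 (0011011): 4 ones → 1
Block 8 (1111110): 6 ones → 1
Block 9 (1011000): 3 ones → 0
Block 10 (0111001): 4 ones → 1
Block 11 (1110110): 5 ones → 1
Block 12 (1101011): 5 ones → 1

000010110111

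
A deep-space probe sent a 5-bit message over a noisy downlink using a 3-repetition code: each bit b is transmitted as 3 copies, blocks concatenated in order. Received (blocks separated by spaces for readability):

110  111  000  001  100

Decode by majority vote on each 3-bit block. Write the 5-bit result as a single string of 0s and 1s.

11000

Block 1 (110): 2 ones → 1
Block 2 (111): 3 ones → 1
Block 3 (000): 0 ones → 0
Block 4 (001): 1 one → 0
Block 5 (100): 1 one → 0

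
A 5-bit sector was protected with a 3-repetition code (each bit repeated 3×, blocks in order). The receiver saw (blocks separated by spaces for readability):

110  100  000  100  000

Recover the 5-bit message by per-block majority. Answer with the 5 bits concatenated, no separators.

10000

Block 1 (110): 2 ones → 1
Block 2 (100): 1 one → 0
Block 3 (000): 0 ones → 0
Block 4 (100): 1 one → 0
Block 5 (000): 0 ones → 0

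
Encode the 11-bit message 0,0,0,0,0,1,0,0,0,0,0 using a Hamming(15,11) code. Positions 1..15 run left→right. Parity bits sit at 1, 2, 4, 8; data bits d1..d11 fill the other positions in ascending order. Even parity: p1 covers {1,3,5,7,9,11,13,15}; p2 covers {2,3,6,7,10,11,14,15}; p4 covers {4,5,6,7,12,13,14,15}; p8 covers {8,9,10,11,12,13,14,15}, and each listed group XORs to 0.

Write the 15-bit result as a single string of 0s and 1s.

010000010100000

Place data at non-parity positions: p1 p2 0 p4 0 0 0 p8 0 1 0 0 0 0 0
p1 (pos 1,3,5,7,9,11,13,15): XOR of data positions = 0⊕0⊕0⊕0⊕0⊕0⊕0 = 0
p2 (pos 2,3,6,7,10,11,14,15): XOR of data positions = 0⊕0⊕0⊕1⊕0⊕0⊕0 = 1
p4 (pos 4,5,6,7,12,13,14,15): XOR of data positions = 0⊕0⊕0⊕0⊕0⊕0⊕0 = 0
p8 (pos 8,9,10,11,12,13,14,15): XOR of data positions = 0⊕1⊕0⊕0⊕0⊕0⊕0 = 1
Codeword: 010000010100000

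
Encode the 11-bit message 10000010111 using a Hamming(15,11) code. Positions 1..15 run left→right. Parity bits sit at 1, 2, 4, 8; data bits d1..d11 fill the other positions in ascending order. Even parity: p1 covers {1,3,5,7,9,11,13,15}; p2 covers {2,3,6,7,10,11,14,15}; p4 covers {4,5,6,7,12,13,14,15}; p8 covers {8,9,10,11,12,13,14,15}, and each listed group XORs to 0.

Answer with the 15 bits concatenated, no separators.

Place data at non-parity positions: p1 p2 1 p4 0 0 0 p8 0 0 1 0 1 1 1
p1 (pos 1,3,5,7,9,11,13,15): XOR of data positions = 1⊕0⊕0⊕0⊕1⊕1⊕1 = 0
p2 (pos 2,3,6,7,10,11,14,15): XOR of data positions = 1⊕0⊕0⊕0⊕1⊕1⊕1 = 0
p4 (pos 4,5,6,7,12,13,14,15): XOR of data positions = 0⊕0⊕0⊕0⊕1⊕1⊕1 = 1
p8 (pos 8,9,10,11,12,13,14,15): XOR of data positions = 0⊕0⊕1⊕0⊕1⊕1⊕1 = 0
Codeword: 001100000010111

001100000010111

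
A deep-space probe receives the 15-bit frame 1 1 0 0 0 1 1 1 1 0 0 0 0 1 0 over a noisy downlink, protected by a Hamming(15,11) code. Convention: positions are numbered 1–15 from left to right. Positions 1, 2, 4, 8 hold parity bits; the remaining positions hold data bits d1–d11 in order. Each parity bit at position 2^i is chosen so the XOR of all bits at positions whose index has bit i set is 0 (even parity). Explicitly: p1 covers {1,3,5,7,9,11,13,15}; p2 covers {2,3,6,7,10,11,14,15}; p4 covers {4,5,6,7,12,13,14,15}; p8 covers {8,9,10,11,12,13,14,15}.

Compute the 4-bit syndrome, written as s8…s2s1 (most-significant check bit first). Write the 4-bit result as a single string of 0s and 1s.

s1 (pos 1,3,5,7,9,11,13,15): 1⊕0⊕0⊕1⊕1⊕0⊕0⊕0 = 1
s2 (pos 2,3,6,7,10,11,14,15): 1⊕0⊕1⊕1⊕0⊕0⊕1⊕0 = 0
s4 (pos 4,5,6,7,12,13,14,15): 0⊕0⊕1⊕1⊕0⊕0⊕1⊕0 = 1
s8 (pos 8,9,10,11,12,13,14,15): 1⊕1⊕0⊕0⊕0⊕0⊕1⊕0 = 1
Syndrome s8…s1 = 1101 → error at position 13.

1101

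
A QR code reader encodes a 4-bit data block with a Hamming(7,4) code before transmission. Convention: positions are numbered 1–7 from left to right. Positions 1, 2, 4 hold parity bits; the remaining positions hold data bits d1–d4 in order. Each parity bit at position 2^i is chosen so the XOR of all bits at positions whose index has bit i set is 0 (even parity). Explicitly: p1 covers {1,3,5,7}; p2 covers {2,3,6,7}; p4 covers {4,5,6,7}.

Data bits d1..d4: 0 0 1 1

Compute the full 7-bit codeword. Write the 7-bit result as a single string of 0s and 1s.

1000011

Place data at non-parity positions: p1 p2 0 p4 0 1 1
p1 (pos 1,3,5,7): XOR of data positions = 0⊕0⊕1 = 1
p2 (pos 2,3,6,7): XOR of data positions = 0⊕1⊕1 = 0
p4 (pos 4,5,6,7): XOR of data positions = 0⊕1⊕1 = 0
Codeword: 1000011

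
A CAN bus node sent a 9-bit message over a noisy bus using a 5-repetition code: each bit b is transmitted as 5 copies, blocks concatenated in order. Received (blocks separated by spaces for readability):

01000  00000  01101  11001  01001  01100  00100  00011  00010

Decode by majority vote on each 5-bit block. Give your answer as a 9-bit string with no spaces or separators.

001100000

Block 1 (01000): 1 one → 0
Block 2 (00000): 0 ones → 0
Block 3 (01101): 3 ones → 1
Block 4 (11001): 3 ones → 1
Block 5 (01001): 2 ones → 0
Block 6 (01100): 2 ones → 0
Block 7 (00100): 1 one → 0
Block 8 (00011): 2 ones → 0
Block 9 (00010): 1 one → 0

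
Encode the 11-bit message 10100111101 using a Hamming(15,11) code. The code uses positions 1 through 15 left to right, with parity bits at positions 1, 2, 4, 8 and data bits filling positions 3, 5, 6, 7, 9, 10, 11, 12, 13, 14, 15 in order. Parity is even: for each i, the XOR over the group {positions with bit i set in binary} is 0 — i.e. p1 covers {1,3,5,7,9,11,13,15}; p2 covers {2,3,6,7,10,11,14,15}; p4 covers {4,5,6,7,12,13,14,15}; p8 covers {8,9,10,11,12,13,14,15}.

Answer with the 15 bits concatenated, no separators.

011001010111101

Place data at non-parity positions: p1 p2 1 p4 0 1 0 p8 0 1 1 1 1 0 1
p1 (pos 1,3,5,7,9,11,13,15): XOR of data positions = 1⊕0⊕0⊕0⊕1⊕1⊕1 = 0
p2 (pos 2,3,6,7,10,11,14,15): XOR of data positions = 1⊕1⊕0⊕1⊕1⊕0⊕1 = 1
p4 (pos 4,5,6,7,12,13,14,15): XOR of data positions = 0⊕1⊕0⊕1⊕1⊕0⊕1 = 0
p8 (pos 8,9,10,11,12,13,14,15): XOR of data positions = 0⊕1⊕1⊕1⊕1⊕0⊕1 = 1
Codeword: 011001010111101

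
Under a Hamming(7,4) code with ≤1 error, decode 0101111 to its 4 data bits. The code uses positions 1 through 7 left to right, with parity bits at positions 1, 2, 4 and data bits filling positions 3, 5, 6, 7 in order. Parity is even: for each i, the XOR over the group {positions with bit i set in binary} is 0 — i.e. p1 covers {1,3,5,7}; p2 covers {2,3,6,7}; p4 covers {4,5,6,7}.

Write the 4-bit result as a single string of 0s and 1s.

0111

s1 (pos 1,3,5,7): 0⊕0⊕1⊕1 = 0
s2 (pos 2,3,6,7): 1⊕0⊕1⊕1 = 1
s4 (pos 4,5,6,7): 1⊕1⊕1⊕1 = 0
Syndrome s4…s1 = 010 → error at position 2.
Flip position 2: 0101111 → 0001111
Read data bits from positions 3,5,6,7: 0111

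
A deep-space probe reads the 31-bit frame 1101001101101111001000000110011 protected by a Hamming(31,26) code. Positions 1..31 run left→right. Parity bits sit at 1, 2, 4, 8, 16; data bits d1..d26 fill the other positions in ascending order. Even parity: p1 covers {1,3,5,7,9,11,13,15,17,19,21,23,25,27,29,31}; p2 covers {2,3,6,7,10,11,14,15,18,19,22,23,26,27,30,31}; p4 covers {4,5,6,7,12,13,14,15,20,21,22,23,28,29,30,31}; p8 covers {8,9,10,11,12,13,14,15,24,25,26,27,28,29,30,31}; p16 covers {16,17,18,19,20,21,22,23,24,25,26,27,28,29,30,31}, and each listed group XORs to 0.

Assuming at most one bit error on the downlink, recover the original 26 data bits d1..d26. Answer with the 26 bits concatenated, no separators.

s1 (pos 1,3,5,7,9,11,13,15,17,19,21,23,25,27,29,31): 1⊕0⊕0⊕1⊕0⊕1⊕1⊕1⊕0⊕1⊕0⊕0⊕0⊕1⊕0⊕1 = 0
s2 (pos 2,3,6,7,10,11,14,15,18,19,22,23,26,27,30,31): 1⊕0⊕0⊕1⊕1⊕1⊕1⊕1⊕0⊕1⊕0⊕0⊕1⊕1⊕1⊕1 = 1
s4 (pos 4,5,6,7,12,13,14,15,20,21,22,23,28,29,30,31): 1⊕0⊕0⊕1⊕0⊕1⊕1⊕1⊕0⊕0⊕0⊕0⊕0⊕0⊕1⊕1 = 1
s8 (pos 8,9,10,11,12,13,14,15,24,25,26,27,28,29,30,31): 1⊕0⊕1⊕1⊕0⊕1⊕1⊕1⊕0⊕0⊕1⊕1⊕0⊕0⊕1⊕1 = 0
s16 (pos 16,17,18,19,20,21,22,23,24,25,26,27,28,29,30,31): 1⊕0⊕0⊕1⊕0⊕0⊕0⊕0⊕0⊕0⊕1⊕1⊕0⊕0⊕1⊕1 = 0
Syndrome s16…s1 = 00110 → error at position 6.
Flip position 6: 1101001101101111001000000110011 → 1101011101101111001000000110011
Read data bits from positions 3,5,6,7,9,10,11,12,13,14,15,17,18,19,20,21,22,23,24,25,26,27,28,29,30,31: 00110110111001000000110011

00110110111001000000110011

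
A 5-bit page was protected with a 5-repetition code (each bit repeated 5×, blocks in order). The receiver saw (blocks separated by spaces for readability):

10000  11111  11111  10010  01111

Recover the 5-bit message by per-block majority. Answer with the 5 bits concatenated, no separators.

Block 1 (10000): 1 one → 0
Block 2 (11111): 5 ones → 1
Block 3 (11111): 5 ones → 1
Block 4 (10010): 2 ones → 0
Block 5 (01111): 4 ones → 1

01101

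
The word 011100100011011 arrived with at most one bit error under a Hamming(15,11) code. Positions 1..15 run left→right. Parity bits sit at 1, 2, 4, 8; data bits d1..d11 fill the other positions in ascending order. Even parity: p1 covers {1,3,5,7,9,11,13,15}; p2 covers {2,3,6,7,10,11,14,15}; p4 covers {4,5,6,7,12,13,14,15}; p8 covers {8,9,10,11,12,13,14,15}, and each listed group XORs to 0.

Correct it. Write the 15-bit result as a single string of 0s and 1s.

011000100011011

s1 (pos 1,3,5,7,9,11,13,15): 0⊕1⊕0⊕1⊕0⊕1⊕0⊕1 = 0
s2 (pos 2,3,6,7,10,11,14,15): 1⊕1⊕0⊕1⊕0⊕1⊕1⊕1 = 0
s4 (pos 4,5,6,7,12,13,14,15): 1⊕0⊕0⊕1⊕1⊕0⊕1⊕1 = 1
s8 (pos 8,9,10,11,12,13,14,15): 0⊕0⊕0⊕1⊕1⊕0⊕1⊕1 = 0
Syndrome s8…s1 = 0100 → error at position 4.
Flip position 4: 011100100011011 → 011000100011011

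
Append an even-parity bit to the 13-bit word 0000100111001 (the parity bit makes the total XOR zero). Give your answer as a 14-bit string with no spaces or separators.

XOR of the 13 data bits: 0⊕0⊕0⊕0⊕1⊕0⊕0⊕1⊕1⊕1⊕0⊕0⊕1 = 1
Parity bit = 1 (so all 14 bits XOR to 0).

00001001110011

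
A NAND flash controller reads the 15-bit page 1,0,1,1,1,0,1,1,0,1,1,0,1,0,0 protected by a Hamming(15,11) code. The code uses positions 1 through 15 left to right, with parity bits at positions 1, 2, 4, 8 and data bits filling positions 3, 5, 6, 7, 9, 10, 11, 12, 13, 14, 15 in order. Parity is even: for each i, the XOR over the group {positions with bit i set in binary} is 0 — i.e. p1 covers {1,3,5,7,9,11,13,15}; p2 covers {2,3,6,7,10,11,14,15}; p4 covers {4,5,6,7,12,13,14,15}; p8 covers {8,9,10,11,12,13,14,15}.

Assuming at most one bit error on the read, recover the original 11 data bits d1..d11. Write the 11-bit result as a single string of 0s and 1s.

11010110100

s1 (pos 1,3,5,7,9,11,13,15): 1⊕1⊕1⊕1⊕0⊕1⊕1⊕0 = 0
s2 (pos 2,3,6,7,10,11,14,15): 0⊕1⊕0⊕1⊕1⊕1⊕0⊕0 = 0
s4 (pos 4,5,6,7,12,13,14,15): 1⊕1⊕0⊕1⊕0⊕1⊕0⊕0 = 0
s8 (pos 8,9,10,11,12,13,14,15): 1⊕0⊕1⊕1⊕0⊕1⊕0⊕0 = 0
Syndrome s8…s1 = 0000 → no error.
Read data bits from positions 3,5,6,7,9,10,11,12,13,14,15: 11010110100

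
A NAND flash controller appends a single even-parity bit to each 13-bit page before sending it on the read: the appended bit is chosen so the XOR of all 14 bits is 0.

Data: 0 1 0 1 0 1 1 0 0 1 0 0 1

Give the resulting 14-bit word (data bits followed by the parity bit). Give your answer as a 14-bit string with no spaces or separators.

XOR of the 13 data bits: 0⊕1⊕0⊕1⊕0⊕1⊕1⊕0⊕0⊕1⊕0⊕0⊕1 = 0
Parity bit = 0 (so all 14 bits XOR to 0).

01010110010010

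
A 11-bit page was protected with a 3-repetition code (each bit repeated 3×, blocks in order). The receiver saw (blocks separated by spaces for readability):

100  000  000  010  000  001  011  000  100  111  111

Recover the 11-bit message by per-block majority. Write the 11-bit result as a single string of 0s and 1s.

00000010011

Block 1 (100): 1 one → 0
Block 2 (000): 0 ones → 0
Block 3 (000): 0 ones → 0
Block 4 (010): 1 one → 0
Block 5 (000): 0 ones → 0
Block 6 (001): 1 one → 0
Block 7 (011): 2 ones → 1
Block 8 (000): 0 ones → 0
Block 9 (100): 1 one → 0
Block 10 (111): 3 ones → 1
Block 11 (111): 3 ones → 1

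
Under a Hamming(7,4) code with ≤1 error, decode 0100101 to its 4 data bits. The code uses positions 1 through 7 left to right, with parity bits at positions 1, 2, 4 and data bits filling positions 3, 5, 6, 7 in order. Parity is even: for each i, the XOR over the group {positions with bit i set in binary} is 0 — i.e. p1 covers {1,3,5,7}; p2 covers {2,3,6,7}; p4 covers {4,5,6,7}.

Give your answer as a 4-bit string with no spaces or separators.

0101

s1 (pos 1,3,5,7): 0⊕0⊕1⊕1 = 0
s2 (pos 2,3,6,7): 1⊕0⊕0⊕1 = 0
s4 (pos 4,5,6,7): 0⊕1⊕0⊕1 = 0
Syndrome s4…s1 = 000 → no error.
Read data bits from positions 3,5,6,7: 0101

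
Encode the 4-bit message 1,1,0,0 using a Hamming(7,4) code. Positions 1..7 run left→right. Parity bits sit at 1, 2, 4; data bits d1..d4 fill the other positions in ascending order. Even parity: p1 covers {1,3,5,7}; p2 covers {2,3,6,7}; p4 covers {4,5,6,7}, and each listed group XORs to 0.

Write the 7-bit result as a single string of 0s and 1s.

0111100

Place data at non-parity positions: p1 p2 1 p4 1 0 0
p1 (pos 1,3,5,7): XOR of data positions = 1⊕1⊕0 = 0
p2 (pos 2,3,6,7): XOR of data positions = 1⊕0⊕0 = 1
p4 (pos 4,5,6,7): XOR of data positions = 1⊕0⊕0 = 1
Codeword: 0111100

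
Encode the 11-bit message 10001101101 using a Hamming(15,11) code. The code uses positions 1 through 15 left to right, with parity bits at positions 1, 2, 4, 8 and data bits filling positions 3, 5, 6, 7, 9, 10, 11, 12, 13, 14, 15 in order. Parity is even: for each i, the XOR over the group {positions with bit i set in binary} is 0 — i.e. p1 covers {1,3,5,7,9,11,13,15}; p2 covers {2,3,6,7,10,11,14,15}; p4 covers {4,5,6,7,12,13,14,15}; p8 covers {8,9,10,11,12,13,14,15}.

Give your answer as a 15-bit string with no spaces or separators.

Place data at non-parity positions: p1 p2 1 p4 0 0 0 p8 1 1 0 1 1 0 1
p1 (pos 1,3,5,7,9,11,13,15): XOR of data positions = 1⊕0⊕0⊕1⊕0⊕1⊕1 = 0
p2 (pos 2,3,6,7,10,11,14,15): XOR of data positions = 1⊕0⊕0⊕1⊕0⊕0⊕1 = 1
p4 (pos 4,5,6,7,12,13,14,15): XOR of data positions = 0⊕0⊕0⊕1⊕1⊕0⊕1 = 1
p8 (pos 8,9,10,11,12,13,14,15): XOR of data positions = 1⊕1⊕0⊕1⊕1⊕0⊕1 = 1
Codeword: 011100011101101

011100011101101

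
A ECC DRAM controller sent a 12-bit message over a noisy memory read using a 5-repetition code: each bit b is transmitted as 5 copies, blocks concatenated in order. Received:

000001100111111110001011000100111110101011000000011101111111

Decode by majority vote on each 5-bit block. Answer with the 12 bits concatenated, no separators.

011010100011

Block 1 (00000): 0 ones → 0
Block 2 (11001): 3 ones → 1
Block 3 (11111): 5 ones → 1
Block 4 (11000): 2 ones → 0
Block 5 (10110): 3 ones → 1
Block 6 (00100): 1 one → 0
Block 7 (11111): 5 ones → 1
Block 8 (01010): 2 ones → 0
Block 9 (11000): 2 ones → 0
Block 10 (00001): 1 one → 0
Block 11 (11011): 4 ones → 1
Block 12 (11111): 5 ones → 1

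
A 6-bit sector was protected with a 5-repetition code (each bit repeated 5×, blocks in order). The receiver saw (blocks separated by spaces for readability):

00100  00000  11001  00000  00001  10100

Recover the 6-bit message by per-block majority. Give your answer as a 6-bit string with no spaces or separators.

Block 1 (00100): 1 one → 0
Block 2 (00000): 0 ones → 0
Block 3 (11001): 3 ones → 1
Block 4 (00000): 0 ones → 0
Block 5 (00001): 1 one → 0
Block 6 (10100): 2 ones → 0

001000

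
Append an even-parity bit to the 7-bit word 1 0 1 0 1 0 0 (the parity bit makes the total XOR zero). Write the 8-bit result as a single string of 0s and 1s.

XOR of the 7 data bits: 1⊕0⊕1⊕0⊕1⊕0⊕0 = 1
Parity bit = 1 (so all 8 bits XOR to 0).

10101001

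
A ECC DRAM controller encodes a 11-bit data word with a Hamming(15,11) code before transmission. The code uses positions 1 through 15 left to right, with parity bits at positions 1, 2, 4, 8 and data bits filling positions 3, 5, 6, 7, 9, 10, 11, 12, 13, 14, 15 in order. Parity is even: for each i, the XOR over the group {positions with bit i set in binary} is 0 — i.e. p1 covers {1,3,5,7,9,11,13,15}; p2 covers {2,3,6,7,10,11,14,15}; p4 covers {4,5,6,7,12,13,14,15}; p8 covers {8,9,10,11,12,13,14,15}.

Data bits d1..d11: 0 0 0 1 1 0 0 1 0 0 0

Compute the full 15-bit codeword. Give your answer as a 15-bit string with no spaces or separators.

010000101001000

Place data at non-parity positions: p1 p2 0 p4 0 0 1 p8 1 0 0 1 0 0 0
p1 (pos 1,3,5,7,9,11,13,15): XOR of data positions = 0⊕0⊕1⊕1⊕0⊕0⊕0 = 0
p2 (pos 2,3,6,7,10,11,14,15): XOR of data positions = 0⊕0⊕1⊕0⊕0⊕0⊕0 = 1
p4 (pos 4,5,6,7,12,13,14,15): XOR of data positions = 0⊕0⊕1⊕1⊕0⊕0⊕0 = 0
p8 (pos 8,9,10,11,12,13,14,15): XOR of data positions = 1⊕0⊕0⊕1⊕0⊕0⊕0 = 0
Codeword: 010000101001000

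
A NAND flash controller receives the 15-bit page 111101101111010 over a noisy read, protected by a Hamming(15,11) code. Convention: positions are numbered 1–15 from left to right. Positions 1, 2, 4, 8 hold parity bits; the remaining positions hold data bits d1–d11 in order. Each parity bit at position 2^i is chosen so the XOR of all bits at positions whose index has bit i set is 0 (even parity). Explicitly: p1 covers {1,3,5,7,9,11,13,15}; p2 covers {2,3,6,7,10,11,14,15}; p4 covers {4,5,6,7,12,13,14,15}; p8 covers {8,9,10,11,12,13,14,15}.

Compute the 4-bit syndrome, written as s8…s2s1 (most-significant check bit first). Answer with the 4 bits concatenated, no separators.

s1 (pos 1,3,5,7,9,11,13,15): 1⊕1⊕0⊕1⊕1⊕1⊕0⊕0 = 1
s2 (pos 2,3,6,7,10,11,14,15): 1⊕1⊕1⊕1⊕1⊕1⊕1⊕0 = 1
s4 (pos 4,5,6,7,12,13,14,15): 1⊕0⊕1⊕1⊕1⊕0⊕1⊕0 = 1
s8 (pos 8,9,10,11,12,13,14,15): 0⊕1⊕1⊕1⊕1⊕0⊕1⊕0 = 1
Syndrome s8…s1 = 1111 → error at position 15.

1111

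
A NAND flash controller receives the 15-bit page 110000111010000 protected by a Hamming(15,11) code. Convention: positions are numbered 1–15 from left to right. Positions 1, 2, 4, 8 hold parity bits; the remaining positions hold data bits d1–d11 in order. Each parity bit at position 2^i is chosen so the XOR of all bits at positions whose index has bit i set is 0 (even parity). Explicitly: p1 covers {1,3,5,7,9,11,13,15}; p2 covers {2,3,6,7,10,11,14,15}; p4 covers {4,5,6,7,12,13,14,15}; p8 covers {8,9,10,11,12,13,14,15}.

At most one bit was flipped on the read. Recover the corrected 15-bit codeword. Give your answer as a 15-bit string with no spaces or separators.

110000111010010

s1 (pos 1,3,5,7,9,11,13,15): 1⊕0⊕0⊕1⊕1⊕1⊕0⊕0 = 0
s2 (pos 2,3,6,7,10,11,14,15): 1⊕0⊕0⊕1⊕0⊕1⊕0⊕0 = 1
s4 (pos 4,5,6,7,12,13,14,15): 0⊕0⊕0⊕1⊕0⊕0⊕0⊕0 = 1
s8 (pos 8,9,10,11,12,13,14,15): 1⊕1⊕0⊕1⊕0⊕0⊕0⊕0 = 1
Syndrome s8…s1 = 1110 → error at position 14.
Flip position 14: 110000111010000 → 110000111010010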